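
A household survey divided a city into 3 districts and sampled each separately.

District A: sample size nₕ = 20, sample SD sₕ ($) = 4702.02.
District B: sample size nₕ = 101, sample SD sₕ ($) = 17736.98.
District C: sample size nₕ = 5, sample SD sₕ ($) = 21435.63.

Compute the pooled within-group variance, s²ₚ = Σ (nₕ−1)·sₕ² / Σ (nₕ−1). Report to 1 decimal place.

274130583.2

Degrees of freedom: 19 + 100 + 4 = 123.
Σ(nₕ−1)sₕ² = 19·22108992.0804 + 100·314600459.5204 + 4·459486233.4969 = 33718061735.5552.
s²ₚ = 33718061735.5552 / 123 = 274130583.216... → 274130583.2.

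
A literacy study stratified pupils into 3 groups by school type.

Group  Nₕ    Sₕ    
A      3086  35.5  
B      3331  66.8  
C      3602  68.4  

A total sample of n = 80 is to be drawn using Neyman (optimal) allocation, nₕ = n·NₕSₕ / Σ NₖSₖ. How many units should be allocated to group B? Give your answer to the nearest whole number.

31

Σ NₕSₕ = 3086·35.5 + 3331·66.8 + 3602·68.4 = 578440.6.
Share for B: 222510.8/578440.6 = 0.38467.
n_B = 80 × 0.38467 = 30.774... → 31.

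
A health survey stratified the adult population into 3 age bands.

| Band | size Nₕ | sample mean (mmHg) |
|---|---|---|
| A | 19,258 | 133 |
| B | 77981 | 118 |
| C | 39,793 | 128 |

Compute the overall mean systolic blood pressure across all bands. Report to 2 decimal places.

123.01

N = 19258 + 77981 + 39793 = 137032.
The stratified mean weights each stratum mean by its population share Nₕ/N.
Σ Nₕx̄ₕ = 19258·133 + 77981·118 + 39793·128 = 2561314 + 9201758 + 5093504 = 16856576.
Divide by N: 16856576 / 137032 = 123.0120... → 123.01.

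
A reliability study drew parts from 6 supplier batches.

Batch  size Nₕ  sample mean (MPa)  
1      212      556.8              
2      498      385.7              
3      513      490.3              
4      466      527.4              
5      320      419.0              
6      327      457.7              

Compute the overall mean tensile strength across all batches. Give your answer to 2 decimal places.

467.11

N = 212 + 498 + 513 + 466 + 320 + 327 = 2336.
Weight each subgroup mean by Nₕ/N and sum.
Σ Nₕx̄ₕ = 212·556.8 + 498·385.7 + 513·490.3 + 466·527.4 + 320·419.0 + 327·457.7 = 118041.6 + 192078.6 + 251523.9 + 245768.4 + 134080 + 149667.9 = 1091160.4.
Divide by N: 1091160.4 / 2336 = 467.1063... → 467.11.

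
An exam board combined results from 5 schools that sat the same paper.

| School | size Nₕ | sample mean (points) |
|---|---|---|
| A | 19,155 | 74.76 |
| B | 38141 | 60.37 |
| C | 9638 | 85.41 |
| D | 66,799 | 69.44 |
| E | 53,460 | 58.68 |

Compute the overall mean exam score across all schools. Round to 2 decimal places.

65.89

x̄_st = (Σ Nₕx̄ₕ) / (Σ Nₕ) = (19155·74.76 + 38141·60.37 + 9638·85.41 + 66799·69.44 + 53460·58.68) / 187193
= 12333336.91 / 187193 = 65.8857... → 65.89.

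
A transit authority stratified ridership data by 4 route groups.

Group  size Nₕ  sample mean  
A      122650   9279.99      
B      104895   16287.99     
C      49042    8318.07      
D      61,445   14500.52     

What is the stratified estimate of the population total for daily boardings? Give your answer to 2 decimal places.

4145638724.89

A: 122650·9279.99 = 1138190773.5
B: 104895·16287.99 = 1708528711.05
C: 49042·8318.07 = 407934788.94
D: 61445·14500.52 = 890984451.4
τ̂ = Σ Nₕx̄ₕ = 4145638724.89.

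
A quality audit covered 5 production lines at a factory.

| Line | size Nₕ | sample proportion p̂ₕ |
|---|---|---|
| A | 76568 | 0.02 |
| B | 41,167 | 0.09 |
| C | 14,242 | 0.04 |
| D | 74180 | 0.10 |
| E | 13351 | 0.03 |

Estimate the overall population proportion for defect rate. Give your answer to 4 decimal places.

0.0621

N = 76568 + 41167 + 14242 + 74180 + 13351 = 219508.
Overall proportion = Σ (Nₕ/N)·p̂ₕ.
Σ Nₕp̂ₕ = 1531.36 + 3705.03 + 569.68 + 7418 + 400.53 = 13624.6.
13624.6 / 219508 = 0.062069... → 0.0621.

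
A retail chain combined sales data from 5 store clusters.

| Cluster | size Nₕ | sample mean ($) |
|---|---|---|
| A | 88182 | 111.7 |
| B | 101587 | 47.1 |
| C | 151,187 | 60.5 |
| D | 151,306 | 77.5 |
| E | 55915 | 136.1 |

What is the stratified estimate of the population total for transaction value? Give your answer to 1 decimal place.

Estimate total by summing Nₕ·x̄ₕ over strata.
88182·111.7 + 101587·47.1 + 151187·60.5 + 151306·77.5 + 55915·136.1 = 9849929.4 + 4784747.7 + 9146813.5 + 11726215 + 7610031.5 = 43117737.1.

43117737.1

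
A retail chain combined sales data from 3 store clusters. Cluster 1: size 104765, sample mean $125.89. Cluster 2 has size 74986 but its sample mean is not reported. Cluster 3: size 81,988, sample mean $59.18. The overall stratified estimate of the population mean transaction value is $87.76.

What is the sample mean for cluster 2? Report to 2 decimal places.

65.74

N = 104765 + 74986 + 81988 = 261739.
Overall total = μ·N = 87.76·261739 = 22970214.64.
Subtract the known strata: 104765·125.89 + 81988·59.18 = 18040915.69.
Remaining total for cluster 2: 22970214.64 − 18040915.69 = 4929298.95.
Divide by its size: 4929298.95 / 74986 = 65.7363... → 65.74.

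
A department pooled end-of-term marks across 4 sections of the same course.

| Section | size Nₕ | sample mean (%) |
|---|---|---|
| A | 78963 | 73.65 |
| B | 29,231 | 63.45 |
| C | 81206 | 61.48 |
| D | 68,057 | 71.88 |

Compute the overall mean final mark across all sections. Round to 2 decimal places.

68.19

N = 78963 + 29231 + 81206 + 68057 = 257457.
Weight each subgroup mean by Nₕ/N and sum.
Σ Nₕx̄ₕ = 78963·73.65 + 29231·63.45 + 81206·61.48 + 68057·71.88 = 5815624.95 + 1854706.95 + 4992544.88 + 4891937.16 = 17554813.94.
Divide by N: 17554813.94 / 257457 = 68.1854... → 68.19.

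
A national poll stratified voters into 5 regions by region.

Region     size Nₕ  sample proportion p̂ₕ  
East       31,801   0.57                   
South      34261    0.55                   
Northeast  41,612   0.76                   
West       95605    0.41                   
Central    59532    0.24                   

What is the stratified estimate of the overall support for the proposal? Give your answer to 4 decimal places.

0.4645

Wₕ = Nₕ/N with N = 262811: 0.1210, 0.1304, 0.1583, 0.3638, 0.2265.
p̂_st = 0.1210·0.57 + 0.1304·0.55 + 0.1583·0.76 + 0.3638·0.41 + 0.2265·0.24 ≈ 0.464520... → 0.4645.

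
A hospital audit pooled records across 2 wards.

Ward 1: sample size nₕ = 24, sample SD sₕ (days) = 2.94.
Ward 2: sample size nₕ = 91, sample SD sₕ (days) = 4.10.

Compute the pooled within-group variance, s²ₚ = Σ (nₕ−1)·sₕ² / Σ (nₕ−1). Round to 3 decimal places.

15.148

1: (24−1)·2.94² = 23·8.6436 = 198.8028
2: (91−1)·4.10² = 90·16.81 = 1512.9
Numerator = 1711.7028; denominator = Σ(nₕ−1) = 113.
s²ₚ = 1711.7028/113 = 15.14781... → 15.148.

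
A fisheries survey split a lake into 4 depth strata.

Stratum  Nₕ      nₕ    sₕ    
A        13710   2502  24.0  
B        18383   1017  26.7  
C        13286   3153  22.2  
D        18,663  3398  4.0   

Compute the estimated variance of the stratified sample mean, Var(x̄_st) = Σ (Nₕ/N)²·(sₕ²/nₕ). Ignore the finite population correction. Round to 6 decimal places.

N = 64042. Term for each stratum: Wₕ²sₕ²/nₕ.
Var(x̄_st) = 0.010550677 + 0.057756993 + 0.006727299 + 0.000399880 = 0.075434848 → 0.075435.

0.075435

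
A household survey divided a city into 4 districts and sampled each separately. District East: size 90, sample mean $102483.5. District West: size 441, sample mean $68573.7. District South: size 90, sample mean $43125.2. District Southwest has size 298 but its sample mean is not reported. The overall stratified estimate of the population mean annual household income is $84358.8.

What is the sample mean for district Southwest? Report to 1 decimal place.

114697.8

N = 90 + 441 + 90 + 298 = 919.
Overall total = μ·N = 84358.8·919 = 77525737.2.
Subtract the known strata: 90·102483.5 + 441·68573.7 + 90·43125.2 = 43345784.7.
Remaining total for district Southwest: 77525737.2 − 43345784.7 = 34179952.5.
Divide by its size: 34179952.5 / 298 = 114697.827... → 114697.8.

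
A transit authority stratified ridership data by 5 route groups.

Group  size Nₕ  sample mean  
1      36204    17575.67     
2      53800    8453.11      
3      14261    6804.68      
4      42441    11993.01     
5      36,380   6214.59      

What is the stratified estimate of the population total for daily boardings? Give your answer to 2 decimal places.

1923210537.77

1: 36204·17575.67 = 636309556.68
2: 53800·8453.11 = 454777318
3: 14261·6804.68 = 97041541.48
4: 42441·11993.01 = 508995337.41
5: 36380·6214.59 = 226086784.2
τ̂ = Σ Nₕx̄ₕ = 1923210537.77.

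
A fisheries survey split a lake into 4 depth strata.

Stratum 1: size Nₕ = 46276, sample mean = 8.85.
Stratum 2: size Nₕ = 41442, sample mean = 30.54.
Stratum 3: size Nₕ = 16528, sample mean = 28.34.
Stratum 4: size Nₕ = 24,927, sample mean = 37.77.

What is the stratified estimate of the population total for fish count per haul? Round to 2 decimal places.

3085077.59

Population total = Σ Nₕ·x̄ₕ (each stratum's size times its mean).
46276·8.85 + 41442·30.54 + 16528·28.34 + 24927·37.77 = 409542.6 + 1265638.68 + 468403.52 + 941492.79 = 3085077.59.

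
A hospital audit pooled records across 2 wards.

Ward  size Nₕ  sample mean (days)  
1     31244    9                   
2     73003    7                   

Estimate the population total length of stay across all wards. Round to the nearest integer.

792217

1: 31244·9 = 281196
2: 73003·7 = 511021
τ̂ = Σ Nₕx̄ₕ = 792217.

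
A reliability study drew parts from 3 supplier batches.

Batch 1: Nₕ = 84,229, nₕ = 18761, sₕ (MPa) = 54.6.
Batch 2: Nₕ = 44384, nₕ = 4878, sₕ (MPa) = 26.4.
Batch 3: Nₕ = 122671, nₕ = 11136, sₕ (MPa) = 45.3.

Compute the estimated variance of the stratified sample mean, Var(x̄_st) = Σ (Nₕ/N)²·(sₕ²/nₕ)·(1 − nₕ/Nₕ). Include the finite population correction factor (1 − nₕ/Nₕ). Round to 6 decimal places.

0.057774

N = 251284; Wₕ = Nₕ/N.
batch 1: (84229/251284)²·54.6²/18761·(1 − 18761/84229) = 0.013876833
batch 2: (44384/251284)²·26.4²/4878·(1 − 4878/44384) = 0.003967582
batch 3: (122671/251284)²·45.3²/11136·(1 − 11136/122671) = 0.039929198
Sum = 0.057773612 → 0.057774.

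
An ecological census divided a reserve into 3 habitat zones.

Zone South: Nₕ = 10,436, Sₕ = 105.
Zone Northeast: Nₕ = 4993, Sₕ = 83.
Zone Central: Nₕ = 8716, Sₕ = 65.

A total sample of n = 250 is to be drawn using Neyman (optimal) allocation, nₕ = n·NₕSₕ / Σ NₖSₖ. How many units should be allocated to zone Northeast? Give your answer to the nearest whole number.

Σ NₕSₕ = 10436·105 + 4993·83 + 8716·65 = 2076739.
Share for Northeast: 414419/2076739 = 0.19955.
n_Northeast = 250 × 0.19955 = 49.888... → 50.

50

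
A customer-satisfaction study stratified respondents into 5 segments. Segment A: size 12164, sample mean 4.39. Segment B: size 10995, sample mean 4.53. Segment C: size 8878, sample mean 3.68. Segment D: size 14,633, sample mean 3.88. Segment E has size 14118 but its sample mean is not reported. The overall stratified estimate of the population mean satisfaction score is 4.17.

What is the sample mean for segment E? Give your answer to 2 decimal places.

4.31

N = 12164 + 10995 + 8878 + 14633 + 14118 = 60788.
Overall total = μ·N = 4.17·60788 = 253485.96.
Subtract the known strata: 12164·4.39 + 10995·4.53 + 8878·3.68 + 14633·3.88 = 192654.39.
Remaining total for segment E: 253485.96 − 192654.39 = 60831.57.
Divide by its size: 60831.57 / 14118 = 4.3088... → 4.31.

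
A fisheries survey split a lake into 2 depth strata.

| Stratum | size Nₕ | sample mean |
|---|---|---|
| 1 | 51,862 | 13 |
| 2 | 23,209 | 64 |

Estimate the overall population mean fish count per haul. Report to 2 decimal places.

28.77

N = 75071; weights Wₕ = Nₕ/N = (0.6908, 0.3092).
x̄_st = Σ Wₕ·x̄ₕ = 0.6908·13 + 0.3092·64 ≈ 28.7672...
→ 28.77.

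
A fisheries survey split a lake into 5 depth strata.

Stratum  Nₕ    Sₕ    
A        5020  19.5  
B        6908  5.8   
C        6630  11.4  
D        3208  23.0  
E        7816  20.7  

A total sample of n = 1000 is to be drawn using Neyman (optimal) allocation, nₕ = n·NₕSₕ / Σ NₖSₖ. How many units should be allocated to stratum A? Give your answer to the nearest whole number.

A: NₕSₕ = 5020·19.5 = 97890
B: NₕSₕ = 6908·5.8 = 40066.4
C: NₕSₕ = 6630·11.4 = 75582
D: NₕSₕ = 3208·23.0 = 73784
E: NₕSₕ = 7816·20.7 = 161791.2
Σ NₕSₕ = 449113.6.
n_A = 1000·97890/449113.6 = 217.963... → 218.

218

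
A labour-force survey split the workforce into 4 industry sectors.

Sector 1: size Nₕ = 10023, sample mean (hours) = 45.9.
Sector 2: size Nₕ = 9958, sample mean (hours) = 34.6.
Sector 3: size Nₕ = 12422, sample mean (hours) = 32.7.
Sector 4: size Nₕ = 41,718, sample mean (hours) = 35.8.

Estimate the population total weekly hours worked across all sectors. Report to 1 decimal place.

2704306.3

Population total = Σ Nₕ·x̄ₕ (each stratum's size times its mean).
10023·45.9 + 9958·34.6 + 12422·32.7 + 41718·35.8 = 460055.7 + 344546.8 + 406199.4 + 1493504.4 = 2704306.3.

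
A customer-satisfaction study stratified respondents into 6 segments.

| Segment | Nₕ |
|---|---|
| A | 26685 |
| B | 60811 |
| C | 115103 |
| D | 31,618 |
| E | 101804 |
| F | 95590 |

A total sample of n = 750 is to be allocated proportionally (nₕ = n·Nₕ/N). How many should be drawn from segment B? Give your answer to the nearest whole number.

106

Share of segment B = 60811/431611 = 0.14089.
Allocate 750 × 0.14089 = 105.670... → 106.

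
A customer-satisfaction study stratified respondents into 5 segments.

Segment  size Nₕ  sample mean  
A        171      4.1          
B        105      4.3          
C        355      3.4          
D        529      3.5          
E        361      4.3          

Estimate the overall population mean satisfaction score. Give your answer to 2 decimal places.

3.79

N = 1521; weights Wₕ = Nₕ/N = (0.1124, 0.0690, 0.2334, 0.3478, 0.2373).
x̄_st = Σ Wₕ·x̄ₕ = 0.1124·4.1 + 0.0690·4.3 + 0.2334·3.4 + 0.3478·3.5 + 0.2373·4.3 ≈ 3.7892...
→ 3.79.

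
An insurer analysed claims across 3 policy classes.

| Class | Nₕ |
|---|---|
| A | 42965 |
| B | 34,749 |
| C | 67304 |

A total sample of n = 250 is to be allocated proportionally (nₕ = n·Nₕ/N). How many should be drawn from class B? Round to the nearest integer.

Share of class B = 34749/145018 = 0.23962.
Allocate 250 × 0.23962 = 59.905... → 60.

60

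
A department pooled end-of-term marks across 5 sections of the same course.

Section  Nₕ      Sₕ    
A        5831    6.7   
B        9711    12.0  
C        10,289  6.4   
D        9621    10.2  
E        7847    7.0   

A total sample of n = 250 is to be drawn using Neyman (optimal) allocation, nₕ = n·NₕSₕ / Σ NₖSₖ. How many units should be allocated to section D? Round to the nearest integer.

Σ NₕSₕ = 5831·6.7 + 9711·12.0 + 10289·6.4 + 9621·10.2 + 7847·7.0 = 374512.5.
Share for D: 98134.2/374512.5 = 0.26203.
n_D = 250 × 0.26203 = 65.508... → 66.

66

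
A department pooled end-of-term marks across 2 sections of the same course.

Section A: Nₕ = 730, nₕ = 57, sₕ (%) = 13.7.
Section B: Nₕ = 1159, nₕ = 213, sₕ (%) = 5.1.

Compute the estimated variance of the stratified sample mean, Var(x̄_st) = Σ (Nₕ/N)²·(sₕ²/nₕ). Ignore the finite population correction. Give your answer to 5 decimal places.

0.53772

N = 1889. Term for each stratum: Wₕ²sₕ²/nₕ.
Var(x̄_st) = 0.49175421 + 0.04596886 = 0.53772306 → 0.53772.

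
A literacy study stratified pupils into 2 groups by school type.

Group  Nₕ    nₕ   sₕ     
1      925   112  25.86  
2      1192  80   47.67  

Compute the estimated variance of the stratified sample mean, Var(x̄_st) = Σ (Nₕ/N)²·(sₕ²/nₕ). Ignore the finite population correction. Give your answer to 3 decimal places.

10.146

N = 2117. Term for each stratum: Wₕ²sₕ²/nₕ.
Var(x̄_st) = 1.139937 + 9.005568 = 10.145505 → 10.146.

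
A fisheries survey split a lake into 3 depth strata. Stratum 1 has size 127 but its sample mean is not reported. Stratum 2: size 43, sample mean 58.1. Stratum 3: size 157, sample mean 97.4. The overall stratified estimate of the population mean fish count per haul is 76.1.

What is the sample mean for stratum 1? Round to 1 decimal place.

55.9

N = 127 + 43 + 157 = 327.
Overall total = μ·N = 76.1·327 = 24884.7.
Subtract the known strata: 43·58.1 + 157·97.4 = 17790.1.
Remaining total for stratum 1: 24884.7 − 17790.1 = 7094.6.
Divide by its size: 7094.6 / 127 = 55.863... → 55.9.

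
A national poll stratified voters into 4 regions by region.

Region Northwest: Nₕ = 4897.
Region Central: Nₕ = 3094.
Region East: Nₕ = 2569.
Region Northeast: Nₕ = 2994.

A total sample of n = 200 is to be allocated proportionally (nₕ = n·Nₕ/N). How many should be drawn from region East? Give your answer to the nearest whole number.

38

Share of region East = 2569/13554 = 0.18954.
Allocate 200 × 0.18954 = 37.908... → 38.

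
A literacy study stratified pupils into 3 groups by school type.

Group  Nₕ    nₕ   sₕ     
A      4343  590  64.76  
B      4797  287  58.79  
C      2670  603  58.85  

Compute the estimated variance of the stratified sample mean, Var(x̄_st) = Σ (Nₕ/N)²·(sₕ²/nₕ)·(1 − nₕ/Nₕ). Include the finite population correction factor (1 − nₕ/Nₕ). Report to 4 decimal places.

2.9259

N = 11810; Wₕ = Nₕ/N.
group A: (4343/11810)²·64.76²/590·(1 − 590/4343) = 0.8306733
group B: (4797/11810)²·58.79²/287·(1 − 287/4797) = 1.8679768
group C: (2670/11810)²·58.85²/603·(1 − 603/2670) = 0.2272624
Sum = 2.9259126 → 2.9259.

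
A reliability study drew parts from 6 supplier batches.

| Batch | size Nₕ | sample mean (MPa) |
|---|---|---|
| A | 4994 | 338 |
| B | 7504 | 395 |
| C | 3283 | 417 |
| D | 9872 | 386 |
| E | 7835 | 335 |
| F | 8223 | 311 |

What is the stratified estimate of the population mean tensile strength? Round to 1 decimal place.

359.9

N = 4994 + 7504 + 3283 + 9872 + 7835 + 8223 = 41711.
Overall mean = Σ (Nₕ/N)·x̄ₕ — weight by population share, not a simple average.
Σ Nₕx̄ₕ = 4994·338 + 7504·395 + 3283·417 + 9872·386 + 7835·335 + 8223·311 = 1687972 + 2964080 + 1369011 + 3810592 + 2624725 + 2557353 = 15013733.
Divide by N: 15013733 / 41711 = 359.947... → 359.9.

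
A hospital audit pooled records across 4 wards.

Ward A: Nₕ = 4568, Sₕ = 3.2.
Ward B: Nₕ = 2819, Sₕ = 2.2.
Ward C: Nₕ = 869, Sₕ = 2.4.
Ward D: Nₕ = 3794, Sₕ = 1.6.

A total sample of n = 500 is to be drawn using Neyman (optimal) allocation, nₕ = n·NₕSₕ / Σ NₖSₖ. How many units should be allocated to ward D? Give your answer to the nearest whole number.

105

Σ NₕSₕ = 4568·3.2 + 2819·2.2 + 869·2.4 + 3794·1.6 = 28975.4.
Share for D: 6070.4/28975.4 = 0.20950.
n_D = 500 × 0.20950 = 104.751... → 105.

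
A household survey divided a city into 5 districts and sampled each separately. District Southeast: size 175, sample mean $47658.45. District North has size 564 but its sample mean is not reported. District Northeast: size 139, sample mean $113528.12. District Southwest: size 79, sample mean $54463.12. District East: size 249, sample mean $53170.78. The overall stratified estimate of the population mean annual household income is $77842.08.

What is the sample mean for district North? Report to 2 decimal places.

92579.43

Σ Nₕx̄ₕ = N·μ, so 564·x̄_North = 1206·77842.08 − (175·47658.45 + 139·113528.12 + 79·54463.12 + 249·53170.78).
= 93877548.48 − 41662748.13 = 52214800.35.
x̄_North = 52214800.35 / 564 = 92579.4332... → 92579.43.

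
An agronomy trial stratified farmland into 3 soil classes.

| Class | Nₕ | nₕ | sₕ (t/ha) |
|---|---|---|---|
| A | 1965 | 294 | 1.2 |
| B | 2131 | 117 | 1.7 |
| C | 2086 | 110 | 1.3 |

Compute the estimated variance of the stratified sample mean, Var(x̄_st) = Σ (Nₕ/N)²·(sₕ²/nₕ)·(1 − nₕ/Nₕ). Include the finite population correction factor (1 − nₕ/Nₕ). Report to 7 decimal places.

0.0048518

N = 6182; Wₕ = Nₕ/N.
class A: (1965/6182)²·1.2²/294·(1 − 294/1965) = 0.0004208198
class B: (2131/6182)²·1.7²/117·(1 − 117/2131) = 0.0027739389
class C: (2086/6182)²·1.3²/110·(1 − 110/2086) = 0.0016570563
Sum = 0.0048518150 → 0.0048518.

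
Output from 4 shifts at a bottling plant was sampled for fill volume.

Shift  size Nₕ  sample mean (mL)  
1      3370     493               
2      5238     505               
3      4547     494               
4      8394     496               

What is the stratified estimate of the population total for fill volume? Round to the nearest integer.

10716242

1: 3370·493 = 1661410
2: 5238·505 = 2645190
3: 4547·494 = 2246218
4: 8394·496 = 4163424
τ̂ = Σ Nₕx̄ₕ = 10716242.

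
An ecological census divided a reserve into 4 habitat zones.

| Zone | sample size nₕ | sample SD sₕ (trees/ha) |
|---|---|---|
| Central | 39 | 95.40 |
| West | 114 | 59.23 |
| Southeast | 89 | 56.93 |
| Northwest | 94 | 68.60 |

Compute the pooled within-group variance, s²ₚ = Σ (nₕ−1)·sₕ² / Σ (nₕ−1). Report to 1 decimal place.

Degrees of freedom: 38 + 113 + 88 + 93 = 332.
Σ(nₕ−1)sₕ² = 38·9101.16 + 113·3508.1929 + 88·3241.0249 + 93·4705.96 = 1465134.3489.
s²ₚ = 1465134.3489 / 332 = 4413.055... → 4413.1.

4413.1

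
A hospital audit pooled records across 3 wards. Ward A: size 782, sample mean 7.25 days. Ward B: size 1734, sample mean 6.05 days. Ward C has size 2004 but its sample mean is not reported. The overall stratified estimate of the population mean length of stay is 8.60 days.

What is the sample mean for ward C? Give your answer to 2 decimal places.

11.33

Σ Nₕx̄ₕ = N·μ, so 2004·x̄_C = 4520·8.60 − (782·7.25 + 1734·6.05).
= 38872 − 16160.2 = 22711.8.
x̄_C = 22711.8 / 2004 = 11.3332... → 11.33.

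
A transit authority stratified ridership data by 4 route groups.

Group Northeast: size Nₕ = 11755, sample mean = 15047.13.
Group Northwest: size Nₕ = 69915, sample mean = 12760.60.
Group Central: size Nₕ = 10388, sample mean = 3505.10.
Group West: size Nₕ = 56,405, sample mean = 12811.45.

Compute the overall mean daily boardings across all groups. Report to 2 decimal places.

N = 148463; weights Wₕ = Nₕ/N = (0.0792, 0.4709, 0.0700, 0.3799).
x̄_st = Σ Wₕ·x̄ₕ = 0.0792·15047.13 + 0.4709·12760.60 + 0.0700·3505.10 + 0.3799·12811.45 ≈ 12313.3520...
→ 12313.35.

12313.35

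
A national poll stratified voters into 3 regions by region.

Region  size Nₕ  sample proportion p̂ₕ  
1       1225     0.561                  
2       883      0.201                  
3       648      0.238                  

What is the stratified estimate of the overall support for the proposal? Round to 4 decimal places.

0.3697

Wₕ = Nₕ/N with N = 2756: 0.4445, 0.3204, 0.2351.
p̂_st = 0.4445·0.561 + 0.3204·0.201 + 0.2351·0.238 ≈ 0.369714... → 0.3697.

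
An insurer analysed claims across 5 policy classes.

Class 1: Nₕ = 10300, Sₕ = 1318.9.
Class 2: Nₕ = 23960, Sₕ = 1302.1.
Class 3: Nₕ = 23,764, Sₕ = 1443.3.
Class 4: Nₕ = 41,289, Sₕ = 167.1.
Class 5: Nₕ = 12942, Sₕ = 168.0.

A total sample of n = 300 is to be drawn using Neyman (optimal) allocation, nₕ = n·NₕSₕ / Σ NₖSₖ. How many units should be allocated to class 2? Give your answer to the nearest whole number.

106

Σ NₕSₕ = 10300·1318.9 + 23960·1302.1 + 23764·1443.3 + 41289·167.1 + 12942·168.0 = 88155215.1.
Share for 2: 31198316/88155215.1 = 0.35390.
n_2 = 300 × 0.35390 = 106.171... → 106.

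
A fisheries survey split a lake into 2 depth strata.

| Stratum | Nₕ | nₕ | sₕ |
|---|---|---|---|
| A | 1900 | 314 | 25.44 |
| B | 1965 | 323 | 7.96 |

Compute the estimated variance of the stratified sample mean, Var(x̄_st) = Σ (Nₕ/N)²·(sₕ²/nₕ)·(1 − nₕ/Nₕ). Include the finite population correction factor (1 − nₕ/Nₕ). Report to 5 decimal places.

N = 3865; Wₕ = Nₕ/N.
stratum A: (1900/3865)²·25.44²/314·(1 − 314/1900) = 0.41577881
stratum B: (1965/3865)²·7.96²/323·(1 − 323/1965) = 0.04237018
Sum = 0.45814899 → 0.45815.

0.45815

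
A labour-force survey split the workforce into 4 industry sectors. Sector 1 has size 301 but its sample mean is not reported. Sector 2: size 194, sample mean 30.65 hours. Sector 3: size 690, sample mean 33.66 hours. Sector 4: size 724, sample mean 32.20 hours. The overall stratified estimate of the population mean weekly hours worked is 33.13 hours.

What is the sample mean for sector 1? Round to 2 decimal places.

35.75

N = 301 + 194 + 690 + 724 = 1909.
Overall total = μ·N = 33.13·1909 = 63245.17.
Subtract the known strata: 194·30.65 + 690·33.66 + 724·32.20 = 52484.3.
Remaining total for sector 1: 63245.17 − 52484.3 = 10760.87.
Divide by its size: 10760.87 / 301 = 35.7504... → 35.75.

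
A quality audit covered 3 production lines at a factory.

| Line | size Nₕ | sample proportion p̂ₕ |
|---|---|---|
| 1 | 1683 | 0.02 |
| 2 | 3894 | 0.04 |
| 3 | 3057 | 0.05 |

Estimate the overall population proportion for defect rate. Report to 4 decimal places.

Wₕ = Nₕ/N with N = 8634: 0.1949, 0.4510, 0.3541.
p̂_st = 0.1949·0.02 + 0.4510·0.04 + 0.3541·0.05 ≈ 0.039642... → 0.0396.

0.0396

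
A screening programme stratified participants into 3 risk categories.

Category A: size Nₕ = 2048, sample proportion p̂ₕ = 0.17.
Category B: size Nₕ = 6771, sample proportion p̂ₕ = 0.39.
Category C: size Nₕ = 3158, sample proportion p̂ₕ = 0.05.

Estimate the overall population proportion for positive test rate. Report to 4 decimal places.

0.2627

Wₕ = Nₕ/N with N = 11977: 0.1710, 0.5653, 0.2637.
p̂_st = 0.1710·0.17 + 0.5653·0.39 + 0.2637·0.05 ≈ 0.262733... → 0.2627.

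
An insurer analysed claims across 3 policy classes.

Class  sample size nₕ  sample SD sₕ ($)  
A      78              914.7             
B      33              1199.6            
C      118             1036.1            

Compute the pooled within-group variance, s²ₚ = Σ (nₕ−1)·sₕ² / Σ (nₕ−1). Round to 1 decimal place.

1044571.8

Degrees of freedom: 77 + 32 + 117 = 226.
Σ(nₕ−1)sₕ² = 77·836676.09 + 32·1439040.16 + 117·1073503.21 = 236073219.62.
s²ₚ = 236073219.62 / 226 = 1044571.768... → 1044571.8.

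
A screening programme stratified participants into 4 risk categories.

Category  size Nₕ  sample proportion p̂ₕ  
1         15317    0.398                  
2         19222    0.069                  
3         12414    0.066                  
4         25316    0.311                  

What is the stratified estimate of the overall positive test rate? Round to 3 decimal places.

0.223

N = 15317 + 19222 + 12414 + 25316 = 72269.
Overall proportion = Σ (Nₕ/N)·p̂ₕ.
Σ Nₕp̂ₕ = 6096.166 + 1326.318 + 819.324 + 7873.276 = 16115.084.
16115.084 / 72269 = 0.22299... → 0.223.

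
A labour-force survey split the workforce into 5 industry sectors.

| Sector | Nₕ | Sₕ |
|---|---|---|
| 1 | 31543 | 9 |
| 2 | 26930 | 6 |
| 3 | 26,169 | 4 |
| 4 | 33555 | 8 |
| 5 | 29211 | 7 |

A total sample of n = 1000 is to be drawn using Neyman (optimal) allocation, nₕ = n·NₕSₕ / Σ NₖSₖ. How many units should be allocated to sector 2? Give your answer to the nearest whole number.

Σ NₕSₕ = 31543·9 + 26930·6 + 26169·4 + 33555·8 + 29211·7 = 1023060.
Share for 2: 161580/1023060 = 0.15794.
n_2 = 1000 × 0.15794 = 157.938... → 158.

158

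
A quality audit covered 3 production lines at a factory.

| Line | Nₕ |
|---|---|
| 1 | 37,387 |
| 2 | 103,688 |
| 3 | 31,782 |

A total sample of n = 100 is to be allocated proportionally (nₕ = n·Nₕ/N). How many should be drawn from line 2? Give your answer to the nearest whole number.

60

Share of line 2 = 103688/172857 = 0.59985.
Allocate 100 × 0.59985 = 59.985... → 60.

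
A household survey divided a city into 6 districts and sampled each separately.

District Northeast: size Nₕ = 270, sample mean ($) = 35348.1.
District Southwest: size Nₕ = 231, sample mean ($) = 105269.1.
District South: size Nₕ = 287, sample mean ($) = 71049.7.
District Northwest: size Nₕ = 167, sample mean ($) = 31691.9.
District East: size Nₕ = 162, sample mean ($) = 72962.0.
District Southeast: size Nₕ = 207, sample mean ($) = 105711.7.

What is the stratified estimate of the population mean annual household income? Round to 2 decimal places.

70428.34

x̄_st = (Σ Nₕx̄ₕ) / (Σ Nₕ) = (270·35348.1 + 231·105269.1 + 287·71049.7 + 167·31691.9 + 162·72962.0 + 207·105711.7) / 1324
= 93247126.2 / 1324 = 70428.3431... → 70428.34.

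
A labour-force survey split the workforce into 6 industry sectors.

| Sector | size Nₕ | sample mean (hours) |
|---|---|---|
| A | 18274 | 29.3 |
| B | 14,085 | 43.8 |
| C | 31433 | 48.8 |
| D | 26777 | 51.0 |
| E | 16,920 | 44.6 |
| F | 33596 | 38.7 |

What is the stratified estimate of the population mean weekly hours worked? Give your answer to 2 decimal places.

N = 141085; weights Wₕ = Nₕ/N = (0.1295, 0.0998, 0.2228, 0.1898, 0.1199, 0.2381).
x̄_st = Σ Wₕ·x̄ₕ = 0.1295·29.3 + 0.0998·43.8 + 0.2228·48.8 + 0.1898·51.0 + 0.1199·44.6 + 0.2381·38.7 ≈ 43.2839...
→ 43.28.

43.28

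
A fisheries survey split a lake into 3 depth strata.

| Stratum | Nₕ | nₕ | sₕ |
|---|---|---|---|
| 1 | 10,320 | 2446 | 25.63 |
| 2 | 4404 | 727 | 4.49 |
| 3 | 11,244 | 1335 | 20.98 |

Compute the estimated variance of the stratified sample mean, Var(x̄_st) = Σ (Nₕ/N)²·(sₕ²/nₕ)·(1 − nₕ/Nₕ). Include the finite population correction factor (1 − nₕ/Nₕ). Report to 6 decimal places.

N = 25968; Wₕ = Nₕ/N.
stratum 1: (10320/25968)²·25.63²/2446·(1 − 2446/10320) = 0.032362261
stratum 2: (4404/25968)²·4.49²/727·(1 − 727/4404) = 0.000665920
stratum 3: (11244/25968)²·20.98²/1335·(1 − 1335/11244) = 0.054475768
Sum = 0.087503950 → 0.087504.

0.087504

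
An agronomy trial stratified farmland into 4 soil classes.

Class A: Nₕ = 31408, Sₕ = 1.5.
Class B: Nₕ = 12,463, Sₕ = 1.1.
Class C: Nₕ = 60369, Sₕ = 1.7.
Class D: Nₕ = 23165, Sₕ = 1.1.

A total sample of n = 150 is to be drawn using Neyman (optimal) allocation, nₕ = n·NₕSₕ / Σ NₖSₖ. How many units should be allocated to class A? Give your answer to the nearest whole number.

37

A: NₕSₕ = 31408·1.5 = 47112
B: NₕSₕ = 12463·1.1 = 13709.3
C: NₕSₕ = 60369·1.7 = 102627.3
D: NₕSₕ = 23165·1.1 = 25481.5
Σ NₕSₕ = 188930.1.
n_A = 150·47112/188930.1 = 37.404... → 37.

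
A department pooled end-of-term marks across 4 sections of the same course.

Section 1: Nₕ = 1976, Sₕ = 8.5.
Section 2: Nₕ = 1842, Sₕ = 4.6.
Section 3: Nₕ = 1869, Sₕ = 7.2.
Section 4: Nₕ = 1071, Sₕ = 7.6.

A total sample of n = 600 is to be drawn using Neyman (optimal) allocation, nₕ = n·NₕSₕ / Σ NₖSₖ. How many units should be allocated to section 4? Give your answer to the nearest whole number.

Σ NₕSₕ = 1976·8.5 + 1842·4.6 + 1869·7.2 + 1071·7.6 = 46865.6.
Share for 4: 8139.6/46865.6 = 0.17368.
n_4 = 600 × 0.17368 = 104.208... → 104.

104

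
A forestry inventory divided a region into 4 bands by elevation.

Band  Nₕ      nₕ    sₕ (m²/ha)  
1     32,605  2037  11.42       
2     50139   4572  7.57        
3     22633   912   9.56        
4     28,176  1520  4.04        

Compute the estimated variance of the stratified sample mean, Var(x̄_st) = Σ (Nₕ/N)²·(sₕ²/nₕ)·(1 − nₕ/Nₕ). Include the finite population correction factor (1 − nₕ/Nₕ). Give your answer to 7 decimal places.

0.0083973

N = 133553. Term for each stratum: Wₕ²sₕ²/nₕ·(1−nₕ/Nₕ).
Var(x̄_st) = 0.0035775451 + 0.0016054780 + 0.0027620758 + 0.0004521538 = 0.0083972526 → 0.0083973.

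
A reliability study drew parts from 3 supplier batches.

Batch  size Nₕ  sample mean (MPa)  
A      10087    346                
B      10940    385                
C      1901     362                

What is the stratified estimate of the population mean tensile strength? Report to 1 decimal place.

x̄_st = (Σ Nₕx̄ₕ) / (Σ Nₕ) = (10087·346 + 10940·385 + 1901·362) / 22928
= 8390164 / 22928 = 365.935... → 365.9.

365.9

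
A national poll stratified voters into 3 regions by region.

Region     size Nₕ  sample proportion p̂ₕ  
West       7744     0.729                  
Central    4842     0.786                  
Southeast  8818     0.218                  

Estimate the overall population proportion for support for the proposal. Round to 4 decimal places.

0.5314

Wₕ = Nₕ/N with N = 21404: 0.3618, 0.2262, 0.4120.
p̂_st = 0.3618·0.729 + 0.2262·0.786 + 0.4120·0.218 ≈ 0.531373... → 0.5314.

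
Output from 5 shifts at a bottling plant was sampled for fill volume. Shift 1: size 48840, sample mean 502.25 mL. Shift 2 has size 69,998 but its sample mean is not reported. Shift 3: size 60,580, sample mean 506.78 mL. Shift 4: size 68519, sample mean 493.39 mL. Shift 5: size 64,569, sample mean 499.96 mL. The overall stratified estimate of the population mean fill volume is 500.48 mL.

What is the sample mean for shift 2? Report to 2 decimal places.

Σ Nₕx̄ₕ = N·μ, so 69998·x̄_2 = 312506·500.48 − (48840·502.25 + 60580·506.78 + 68519·493.39 + 64569·499.96).
= 156403002.88 − 121319129.05 = 35083873.83.
x̄_2 = 35083873.83 / 69998 = 501.2125... → 501.21.

501.21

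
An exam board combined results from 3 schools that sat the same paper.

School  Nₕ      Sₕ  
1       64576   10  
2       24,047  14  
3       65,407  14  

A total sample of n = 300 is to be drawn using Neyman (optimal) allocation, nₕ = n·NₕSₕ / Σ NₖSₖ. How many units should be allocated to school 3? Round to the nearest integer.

145

1: NₕSₕ = 64576·10 = 645760
2: NₕSₕ = 24047·14 = 336658
3: NₕSₕ = 65407·14 = 915698
Σ NₕSₕ = 1898116.
n_3 = 300·915698/1898116 = 144.727... → 145.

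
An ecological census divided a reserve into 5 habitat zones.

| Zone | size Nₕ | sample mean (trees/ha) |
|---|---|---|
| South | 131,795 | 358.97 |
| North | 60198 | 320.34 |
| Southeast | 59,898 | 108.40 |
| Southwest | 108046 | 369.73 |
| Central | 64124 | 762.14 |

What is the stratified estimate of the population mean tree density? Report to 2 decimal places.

N = 424061; weights Wₕ = Nₕ/N = (0.3108, 0.1420, 0.1412, 0.2548, 0.1512).
x̄_st = Σ Wₕ·x̄ₕ = 0.3108·358.97 + 0.1420·320.34 + 0.1412·108.40 + 0.2548·369.73 + 0.1512·762.14 ≈ 381.8001...
→ 381.80.

381.80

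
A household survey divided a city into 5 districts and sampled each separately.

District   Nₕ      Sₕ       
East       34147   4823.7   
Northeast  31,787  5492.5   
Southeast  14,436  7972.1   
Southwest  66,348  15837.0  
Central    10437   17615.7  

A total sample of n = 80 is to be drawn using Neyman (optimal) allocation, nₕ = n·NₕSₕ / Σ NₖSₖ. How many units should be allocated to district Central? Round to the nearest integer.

9

Σ NₕSₕ = 34147·4823.7 + 31787·5492.5 + 14436·7972.1 + 66348·15837.0 + 10437·17615.7 = 1688998553.9.
Share for Central: 183855060.9/1688998553.9 = 0.10885.
n_Central = 80 × 0.10885 = 8.708... → 9.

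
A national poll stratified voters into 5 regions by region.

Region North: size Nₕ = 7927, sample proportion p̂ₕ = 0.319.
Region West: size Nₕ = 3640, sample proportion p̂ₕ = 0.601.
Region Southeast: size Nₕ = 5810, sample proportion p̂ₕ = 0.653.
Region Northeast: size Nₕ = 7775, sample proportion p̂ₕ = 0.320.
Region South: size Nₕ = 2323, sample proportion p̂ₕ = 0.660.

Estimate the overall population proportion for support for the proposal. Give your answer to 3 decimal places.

0.456

Wₕ = Nₕ/N with N = 27475: 0.2885, 0.1325, 0.2115, 0.2830, 0.0845.
p̂_st = 0.2885·0.319 + 0.1325·0.601 + 0.2115·0.653 + 0.2830·0.320 + 0.0845·0.660 ≈ 0.45610... → 0.456.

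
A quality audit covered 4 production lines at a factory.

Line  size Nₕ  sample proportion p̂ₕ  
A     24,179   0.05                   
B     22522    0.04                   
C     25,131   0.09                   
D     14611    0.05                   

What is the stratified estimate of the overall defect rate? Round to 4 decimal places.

Wₕ = Nₕ/N with N = 86443: 0.2797, 0.2605, 0.2907, 0.1690.
p̂_st = 0.2797·0.05 + 0.2605·0.04 + 0.2907·0.09 + 0.1690·0.05 ≈ 0.059024... → 0.0590.

0.0590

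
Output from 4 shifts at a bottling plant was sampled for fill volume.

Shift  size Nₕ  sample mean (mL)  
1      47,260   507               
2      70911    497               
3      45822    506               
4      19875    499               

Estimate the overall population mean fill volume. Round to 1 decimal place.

N = 183868; weights Wₕ = Nₕ/N = (0.2570, 0.3857, 0.2492, 0.1081).
x̄_st = Σ Wₕ·x̄ₕ = 0.2570·507 + 0.3857·497 + 0.2492·506 + 0.1081·499 ≈ 502.029...
→ 502.0.

502.0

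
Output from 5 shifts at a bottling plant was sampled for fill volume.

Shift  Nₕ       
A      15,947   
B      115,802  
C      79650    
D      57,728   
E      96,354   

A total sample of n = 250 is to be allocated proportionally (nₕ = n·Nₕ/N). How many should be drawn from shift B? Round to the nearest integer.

Share of shift B = 115802/365481 = 0.31685.
Allocate 250 × 0.31685 = 79.212... → 79.

79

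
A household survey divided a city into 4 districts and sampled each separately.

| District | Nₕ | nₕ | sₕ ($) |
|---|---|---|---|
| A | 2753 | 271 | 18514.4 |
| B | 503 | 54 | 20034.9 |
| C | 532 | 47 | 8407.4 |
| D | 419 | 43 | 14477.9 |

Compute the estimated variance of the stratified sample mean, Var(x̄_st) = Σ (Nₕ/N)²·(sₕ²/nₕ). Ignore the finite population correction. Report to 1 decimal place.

N = 4207; Wₕ = Nₕ/N.
district A: (2753/4207)²·18514.4²/271 = 541648.3102
district B: (503/4207)²·20034.9²/54 = 106260.4240
district C: (532/4207)²·8407.4²/47 = 24049.3755
district D: (419/4207)²·14477.9²/43 = 48353.2546
Sum = 720311.3643 → 720311.4.

720311.4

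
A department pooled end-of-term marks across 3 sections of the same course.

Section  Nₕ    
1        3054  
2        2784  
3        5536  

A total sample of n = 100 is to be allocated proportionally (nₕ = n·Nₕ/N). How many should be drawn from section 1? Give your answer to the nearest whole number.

27

N = 3054 + 2784 + 5536 = 11374.
n_1 = 100·3054/11374 = 26.851... → 27.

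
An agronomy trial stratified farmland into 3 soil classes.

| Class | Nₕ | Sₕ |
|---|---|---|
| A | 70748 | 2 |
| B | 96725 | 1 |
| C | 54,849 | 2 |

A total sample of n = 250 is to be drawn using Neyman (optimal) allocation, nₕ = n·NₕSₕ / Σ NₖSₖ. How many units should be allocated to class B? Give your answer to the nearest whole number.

70

A: NₕSₕ = 70748·2 = 141496
B: NₕSₕ = 96725·1 = 96725
C: NₕSₕ = 54849·2 = 109698
Σ NₕSₕ = 347919.
n_B = 250·96725/347919 = 69.503... → 70.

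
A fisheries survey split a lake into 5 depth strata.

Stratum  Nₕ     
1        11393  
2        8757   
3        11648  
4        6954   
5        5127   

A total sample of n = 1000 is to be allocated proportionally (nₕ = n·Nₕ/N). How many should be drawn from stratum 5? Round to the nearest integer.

117

Share of stratum 5 = 5127/43879 = 0.11684.
Allocate 1000 × 0.11684 = 116.844... → 117.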